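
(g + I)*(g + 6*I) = g^2 + 7*I*g - 6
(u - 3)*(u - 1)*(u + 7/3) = u^3 - 5*u^2/3 - 19*u/3 + 7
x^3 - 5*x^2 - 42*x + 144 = (x - 8)*(x - 3)*(x + 6)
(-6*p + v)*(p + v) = -6*p^2 - 5*p*v + v^2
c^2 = c^2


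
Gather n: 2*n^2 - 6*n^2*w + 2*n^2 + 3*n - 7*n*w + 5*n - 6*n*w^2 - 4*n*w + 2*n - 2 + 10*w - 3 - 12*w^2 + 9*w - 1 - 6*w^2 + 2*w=n^2*(4 - 6*w) + n*(-6*w^2 - 11*w + 10) - 18*w^2 + 21*w - 6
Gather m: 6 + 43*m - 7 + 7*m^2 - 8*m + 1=7*m^2 + 35*m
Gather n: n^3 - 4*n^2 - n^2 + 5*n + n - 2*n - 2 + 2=n^3 - 5*n^2 + 4*n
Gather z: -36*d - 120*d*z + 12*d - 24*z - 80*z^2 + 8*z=-24*d - 80*z^2 + z*(-120*d - 16)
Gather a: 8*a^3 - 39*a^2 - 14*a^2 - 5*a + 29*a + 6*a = 8*a^3 - 53*a^2 + 30*a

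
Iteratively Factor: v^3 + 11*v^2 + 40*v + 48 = (v + 4)*(v^2 + 7*v + 12) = (v + 3)*(v + 4)*(v + 4)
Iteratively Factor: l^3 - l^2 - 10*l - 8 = (l + 1)*(l^2 - 2*l - 8) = (l - 4)*(l + 1)*(l + 2)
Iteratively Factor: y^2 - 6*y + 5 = (y - 5)*(y - 1)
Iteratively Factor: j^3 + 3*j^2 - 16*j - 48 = (j + 4)*(j^2 - j - 12) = (j - 4)*(j + 4)*(j + 3)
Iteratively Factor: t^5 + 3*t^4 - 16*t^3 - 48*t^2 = (t + 3)*(t^4 - 16*t^2) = t*(t + 3)*(t^3 - 16*t) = t^2*(t + 3)*(t^2 - 16) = t^2*(t + 3)*(t + 4)*(t - 4)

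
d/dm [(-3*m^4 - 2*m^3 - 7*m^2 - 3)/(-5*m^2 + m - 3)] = (30*m^5 + m^4 + 32*m^3 + 11*m^2 + 12*m + 3)/(25*m^4 - 10*m^3 + 31*m^2 - 6*m + 9)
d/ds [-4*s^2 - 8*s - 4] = -8*s - 8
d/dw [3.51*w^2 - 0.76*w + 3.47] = 7.02*w - 0.76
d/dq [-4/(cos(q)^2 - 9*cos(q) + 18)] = 4*(9 - 2*cos(q))*sin(q)/(cos(q)^2 - 9*cos(q) + 18)^2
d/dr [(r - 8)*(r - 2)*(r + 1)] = 3*r^2 - 18*r + 6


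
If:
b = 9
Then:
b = 9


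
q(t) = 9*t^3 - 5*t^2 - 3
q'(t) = 27*t^2 - 10*t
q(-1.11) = -21.47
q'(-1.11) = 44.37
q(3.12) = 221.67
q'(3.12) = 231.63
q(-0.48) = -5.15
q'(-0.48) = 11.02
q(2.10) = 58.30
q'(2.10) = 98.07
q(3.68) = 377.81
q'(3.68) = 328.84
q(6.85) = 2655.16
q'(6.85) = 1198.41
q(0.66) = -2.59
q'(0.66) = 5.16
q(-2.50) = -174.88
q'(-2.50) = 193.75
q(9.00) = 6153.00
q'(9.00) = 2097.00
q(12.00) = 14829.00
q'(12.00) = 3768.00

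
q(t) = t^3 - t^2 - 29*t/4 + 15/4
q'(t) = 3*t^2 - 2*t - 29/4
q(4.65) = 48.96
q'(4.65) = 48.32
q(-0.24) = 5.42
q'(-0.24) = -6.60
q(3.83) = 17.50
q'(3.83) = 29.10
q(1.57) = -6.23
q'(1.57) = -3.00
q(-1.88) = 7.20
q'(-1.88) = 7.11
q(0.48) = 0.15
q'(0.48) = -7.52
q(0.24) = 1.97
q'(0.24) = -7.56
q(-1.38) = 9.22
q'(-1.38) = 1.22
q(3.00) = 0.00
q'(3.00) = 13.75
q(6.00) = 140.25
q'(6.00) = 88.75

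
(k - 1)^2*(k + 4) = k^3 + 2*k^2 - 7*k + 4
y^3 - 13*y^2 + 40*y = y*(y - 8)*(y - 5)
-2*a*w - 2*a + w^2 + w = (-2*a + w)*(w + 1)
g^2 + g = g*(g + 1)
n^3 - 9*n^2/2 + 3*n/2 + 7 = (n - 7/2)*(n - 2)*(n + 1)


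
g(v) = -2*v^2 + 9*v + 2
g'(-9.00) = 45.00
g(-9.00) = -241.00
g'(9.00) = -27.00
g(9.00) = -79.00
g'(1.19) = 4.24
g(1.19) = 9.88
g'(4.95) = -10.80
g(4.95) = -2.46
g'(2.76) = -2.04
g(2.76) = 11.60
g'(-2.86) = 20.44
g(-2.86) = -40.10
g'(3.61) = -5.44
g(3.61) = 8.43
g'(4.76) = -10.04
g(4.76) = -0.48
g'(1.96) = 1.16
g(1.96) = 11.96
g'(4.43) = -8.72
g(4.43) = 2.62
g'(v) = 9 - 4*v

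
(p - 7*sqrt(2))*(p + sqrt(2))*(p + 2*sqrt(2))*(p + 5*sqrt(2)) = p^4 + sqrt(2)*p^3 - 78*p^2 - 218*sqrt(2)*p - 280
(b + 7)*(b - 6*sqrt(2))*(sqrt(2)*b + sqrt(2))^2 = 2*b^4 - 12*sqrt(2)*b^3 + 18*b^3 - 108*sqrt(2)*b^2 + 30*b^2 - 180*sqrt(2)*b + 14*b - 84*sqrt(2)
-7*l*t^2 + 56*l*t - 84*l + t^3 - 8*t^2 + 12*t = (-7*l + t)*(t - 6)*(t - 2)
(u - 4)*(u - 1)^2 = u^3 - 6*u^2 + 9*u - 4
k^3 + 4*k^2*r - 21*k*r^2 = k*(k - 3*r)*(k + 7*r)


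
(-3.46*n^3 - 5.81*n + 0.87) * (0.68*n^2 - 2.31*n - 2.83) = -2.3528*n^5 + 7.9926*n^4 + 5.841*n^3 + 14.0127*n^2 + 14.4326*n - 2.4621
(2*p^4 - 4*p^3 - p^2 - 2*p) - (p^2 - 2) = 2*p^4 - 4*p^3 - 2*p^2 - 2*p + 2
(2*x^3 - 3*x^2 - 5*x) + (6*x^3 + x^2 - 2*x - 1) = 8*x^3 - 2*x^2 - 7*x - 1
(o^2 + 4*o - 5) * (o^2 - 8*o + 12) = o^4 - 4*o^3 - 25*o^2 + 88*o - 60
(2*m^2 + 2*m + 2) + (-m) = 2*m^2 + m + 2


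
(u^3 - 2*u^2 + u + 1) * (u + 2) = u^4 - 3*u^2 + 3*u + 2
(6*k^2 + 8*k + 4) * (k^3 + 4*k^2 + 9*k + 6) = 6*k^5 + 32*k^4 + 90*k^3 + 124*k^2 + 84*k + 24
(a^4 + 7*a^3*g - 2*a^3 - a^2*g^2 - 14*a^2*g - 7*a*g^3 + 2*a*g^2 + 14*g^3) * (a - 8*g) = a^5 - a^4*g - 2*a^4 - 57*a^3*g^2 + 2*a^3*g + a^2*g^3 + 114*a^2*g^2 + 56*a*g^4 - 2*a*g^3 - 112*g^4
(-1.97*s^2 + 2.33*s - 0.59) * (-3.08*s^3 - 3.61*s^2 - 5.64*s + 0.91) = 6.0676*s^5 - 0.0647000000000002*s^4 + 4.5167*s^3 - 12.804*s^2 + 5.4479*s - 0.5369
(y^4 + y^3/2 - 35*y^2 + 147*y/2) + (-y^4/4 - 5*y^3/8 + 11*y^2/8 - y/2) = 3*y^4/4 - y^3/8 - 269*y^2/8 + 73*y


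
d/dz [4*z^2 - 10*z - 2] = 8*z - 10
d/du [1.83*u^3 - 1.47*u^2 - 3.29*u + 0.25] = 5.49*u^2 - 2.94*u - 3.29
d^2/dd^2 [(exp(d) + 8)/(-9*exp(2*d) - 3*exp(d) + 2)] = (-81*exp(4*d) - 2565*exp(3*d) - 756*exp(2*d) - 654*exp(d) - 52)*exp(d)/(729*exp(6*d) + 729*exp(5*d) - 243*exp(4*d) - 297*exp(3*d) + 54*exp(2*d) + 36*exp(d) - 8)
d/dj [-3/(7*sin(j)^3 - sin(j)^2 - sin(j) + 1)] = 3*(21*sin(j)^2 - 2*sin(j) - 1)*cos(j)/(7*sin(j)^3 - sin(j)^2 - sin(j) + 1)^2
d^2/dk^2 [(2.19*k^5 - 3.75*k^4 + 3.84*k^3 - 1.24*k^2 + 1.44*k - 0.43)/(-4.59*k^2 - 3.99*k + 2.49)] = (-276.834834*k^7 - 483.715314*k^6 + 444.222144*k^5 + 753.78357*k^4 - 1183.807332*k^3 + 647.297406*k^2 - 194.34735*k + 10.283472)/(96.702579*k^6 + 252.185157*k^5 + 61.84107*k^4 - 210.091455*k^3 - 33.54777*k^2 + 74.215197*k - 15.438249)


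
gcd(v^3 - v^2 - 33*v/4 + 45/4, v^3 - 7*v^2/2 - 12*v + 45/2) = v^2 + 3*v/2 - 9/2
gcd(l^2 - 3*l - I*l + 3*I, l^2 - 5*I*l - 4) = l - I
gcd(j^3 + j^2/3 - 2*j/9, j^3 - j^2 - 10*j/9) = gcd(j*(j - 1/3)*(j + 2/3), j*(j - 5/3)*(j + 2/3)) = j^2 + 2*j/3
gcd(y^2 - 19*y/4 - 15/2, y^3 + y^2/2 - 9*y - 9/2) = 1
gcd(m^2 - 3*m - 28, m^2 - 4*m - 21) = m - 7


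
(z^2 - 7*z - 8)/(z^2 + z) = (z - 8)/z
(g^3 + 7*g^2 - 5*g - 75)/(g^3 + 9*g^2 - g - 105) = (g + 5)/(g + 7)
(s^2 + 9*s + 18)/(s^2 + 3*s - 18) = (s + 3)/(s - 3)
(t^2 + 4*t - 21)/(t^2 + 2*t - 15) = (t + 7)/(t + 5)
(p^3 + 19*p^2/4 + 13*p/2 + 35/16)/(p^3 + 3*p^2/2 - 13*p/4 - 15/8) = (4*p + 7)/(2*(2*p - 3))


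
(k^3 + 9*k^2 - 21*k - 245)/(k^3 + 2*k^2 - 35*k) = (k + 7)/k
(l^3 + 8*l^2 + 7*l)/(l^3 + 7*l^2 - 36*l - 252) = l*(l + 1)/(l^2 - 36)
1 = 1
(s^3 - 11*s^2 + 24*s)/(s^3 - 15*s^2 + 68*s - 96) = s/(s - 4)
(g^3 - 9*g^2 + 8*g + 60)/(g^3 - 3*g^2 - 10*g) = (g - 6)/g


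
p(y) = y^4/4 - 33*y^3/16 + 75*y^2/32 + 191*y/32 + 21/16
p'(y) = y^3 - 99*y^2/16 + 75*y/16 + 191/32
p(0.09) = 1.87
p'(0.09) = 6.34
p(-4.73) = 368.92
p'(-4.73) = -260.46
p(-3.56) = 142.98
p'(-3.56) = -134.25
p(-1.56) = 7.02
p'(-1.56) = -20.20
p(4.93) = -11.75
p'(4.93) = -1.49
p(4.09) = -6.22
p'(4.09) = -9.95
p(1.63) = 10.10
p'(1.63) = 1.50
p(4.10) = -6.32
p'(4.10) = -9.90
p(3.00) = 4.88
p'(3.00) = -8.66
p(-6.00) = 819.38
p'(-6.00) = -460.91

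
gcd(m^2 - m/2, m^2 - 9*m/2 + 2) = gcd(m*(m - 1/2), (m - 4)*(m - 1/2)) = m - 1/2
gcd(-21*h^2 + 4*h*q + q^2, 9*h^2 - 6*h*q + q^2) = -3*h + q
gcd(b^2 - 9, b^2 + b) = 1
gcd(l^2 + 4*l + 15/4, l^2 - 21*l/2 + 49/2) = 1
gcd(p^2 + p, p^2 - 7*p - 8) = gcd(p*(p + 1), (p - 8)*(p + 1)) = p + 1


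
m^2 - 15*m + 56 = (m - 8)*(m - 7)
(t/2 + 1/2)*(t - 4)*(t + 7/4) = t^3/2 - 5*t^2/8 - 37*t/8 - 7/2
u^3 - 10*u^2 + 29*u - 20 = (u - 5)*(u - 4)*(u - 1)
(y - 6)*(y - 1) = y^2 - 7*y + 6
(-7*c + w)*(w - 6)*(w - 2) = -7*c*w^2 + 56*c*w - 84*c + w^3 - 8*w^2 + 12*w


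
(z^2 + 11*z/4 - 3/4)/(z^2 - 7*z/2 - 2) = (-4*z^2 - 11*z + 3)/(2*(-2*z^2 + 7*z + 4))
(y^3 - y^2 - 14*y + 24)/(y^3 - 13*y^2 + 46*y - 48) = (y + 4)/(y - 8)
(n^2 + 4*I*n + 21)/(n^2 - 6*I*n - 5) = (n^2 + 4*I*n + 21)/(n^2 - 6*I*n - 5)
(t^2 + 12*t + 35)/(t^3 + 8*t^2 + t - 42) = (t + 5)/(t^2 + t - 6)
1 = 1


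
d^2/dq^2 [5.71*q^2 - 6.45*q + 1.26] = 11.4200000000000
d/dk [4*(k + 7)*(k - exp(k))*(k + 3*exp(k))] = 4*(1 - exp(k))*(k + 7)*(k + 3*exp(k)) + 4*(k + 7)*(k - exp(k))*(3*exp(k) + 1) + 4*(k - exp(k))*(k + 3*exp(k))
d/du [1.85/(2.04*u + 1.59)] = -3.774/(2.04*u + 1.59)^2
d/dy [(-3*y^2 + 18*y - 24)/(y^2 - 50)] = 6*(-3*y^2 + 58*y - 150)/(y^4 - 100*y^2 + 2500)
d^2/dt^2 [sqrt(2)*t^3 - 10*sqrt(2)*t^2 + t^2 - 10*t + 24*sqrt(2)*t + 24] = 6*sqrt(2)*t - 20*sqrt(2) + 2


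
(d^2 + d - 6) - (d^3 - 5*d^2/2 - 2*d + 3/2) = -d^3 + 7*d^2/2 + 3*d - 15/2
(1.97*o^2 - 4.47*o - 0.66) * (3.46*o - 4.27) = 6.8162*o^3 - 23.8781*o^2 + 16.8033*o + 2.8182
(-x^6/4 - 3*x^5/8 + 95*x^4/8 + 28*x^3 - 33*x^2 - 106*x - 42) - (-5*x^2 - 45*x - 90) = -x^6/4 - 3*x^5/8 + 95*x^4/8 + 28*x^3 - 28*x^2 - 61*x + 48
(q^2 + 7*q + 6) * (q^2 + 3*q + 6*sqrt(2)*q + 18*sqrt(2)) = q^4 + 6*sqrt(2)*q^3 + 10*q^3 + 27*q^2 + 60*sqrt(2)*q^2 + 18*q + 162*sqrt(2)*q + 108*sqrt(2)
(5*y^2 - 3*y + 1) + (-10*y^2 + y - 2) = -5*y^2 - 2*y - 1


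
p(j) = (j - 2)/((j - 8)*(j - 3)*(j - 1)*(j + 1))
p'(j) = -(j - 2)/((j - 8)*(j - 3)*(j - 1)*(j + 1)^2) - (j - 2)/((j - 8)*(j - 3)*(j - 1)^2*(j + 1)) + 1/((j - 8)*(j - 3)*(j - 1)*(j + 1)) - (j - 2)/((j - 8)*(j - 3)^2*(j - 1)*(j + 1)) - (j - 2)/((j - 8)^2*(j - 3)*(j - 1)*(j + 1)) = (-3*j^4 + 30*j^3 - 89*j^2 + 92*j - 2)/(j^8 - 22*j^7 + 167*j^6 - 484*j^5 + 239*j^4 + 1034*j^3 - 983*j^2 - 528*j + 576)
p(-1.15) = -0.26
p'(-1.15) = -1.84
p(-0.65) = 0.15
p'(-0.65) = -0.33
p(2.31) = 0.02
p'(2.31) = 0.07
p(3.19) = -0.14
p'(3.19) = 0.70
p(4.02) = -0.03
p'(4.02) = 0.03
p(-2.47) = -0.02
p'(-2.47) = -0.02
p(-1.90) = -0.03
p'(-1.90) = -0.05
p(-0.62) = 0.14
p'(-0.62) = -0.27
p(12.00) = 0.00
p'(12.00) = 0.00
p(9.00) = 0.01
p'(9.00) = -0.02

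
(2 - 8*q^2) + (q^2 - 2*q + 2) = -7*q^2 - 2*q + 4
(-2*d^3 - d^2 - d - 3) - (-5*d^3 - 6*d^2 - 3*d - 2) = 3*d^3 + 5*d^2 + 2*d - 1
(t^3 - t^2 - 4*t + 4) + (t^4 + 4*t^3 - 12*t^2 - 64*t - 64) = t^4 + 5*t^3 - 13*t^2 - 68*t - 60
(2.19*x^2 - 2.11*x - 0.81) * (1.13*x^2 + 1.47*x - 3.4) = 2.4747*x^4 + 0.835*x^3 - 11.463*x^2 + 5.9833*x + 2.754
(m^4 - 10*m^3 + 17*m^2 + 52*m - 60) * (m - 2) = m^5 - 12*m^4 + 37*m^3 + 18*m^2 - 164*m + 120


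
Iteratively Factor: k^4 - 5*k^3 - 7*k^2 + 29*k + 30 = (k + 1)*(k^3 - 6*k^2 - k + 30) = (k + 1)*(k + 2)*(k^2 - 8*k + 15) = (k - 3)*(k + 1)*(k + 2)*(k - 5)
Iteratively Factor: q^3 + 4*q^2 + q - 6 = (q + 2)*(q^2 + 2*q - 3) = (q - 1)*(q + 2)*(q + 3)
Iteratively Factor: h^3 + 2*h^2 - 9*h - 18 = (h - 3)*(h^2 + 5*h + 6) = (h - 3)*(h + 2)*(h + 3)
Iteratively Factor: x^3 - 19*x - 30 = (x + 2)*(x^2 - 2*x - 15) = (x + 2)*(x + 3)*(x - 5)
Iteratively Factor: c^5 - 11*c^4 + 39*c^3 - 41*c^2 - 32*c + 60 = (c - 3)*(c^4 - 8*c^3 + 15*c^2 + 4*c - 20) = (c - 3)*(c + 1)*(c^3 - 9*c^2 + 24*c - 20) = (c - 3)*(c - 2)*(c + 1)*(c^2 - 7*c + 10) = (c - 3)*(c - 2)^2*(c + 1)*(c - 5)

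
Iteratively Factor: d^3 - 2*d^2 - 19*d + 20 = (d + 4)*(d^2 - 6*d + 5) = (d - 1)*(d + 4)*(d - 5)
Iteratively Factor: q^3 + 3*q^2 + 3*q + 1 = (q + 1)*(q^2 + 2*q + 1) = (q + 1)^2*(q + 1)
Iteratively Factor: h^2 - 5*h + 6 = (h - 3)*(h - 2)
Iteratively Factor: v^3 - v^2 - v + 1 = (v - 1)*(v^2 - 1) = (v - 1)*(v + 1)*(v - 1)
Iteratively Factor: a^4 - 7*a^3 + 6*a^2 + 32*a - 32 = (a - 4)*(a^3 - 3*a^2 - 6*a + 8) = (a - 4)*(a - 1)*(a^2 - 2*a - 8) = (a - 4)*(a - 1)*(a + 2)*(a - 4)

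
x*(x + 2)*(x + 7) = x^3 + 9*x^2 + 14*x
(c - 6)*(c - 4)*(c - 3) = c^3 - 13*c^2 + 54*c - 72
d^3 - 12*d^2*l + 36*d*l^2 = d*(d - 6*l)^2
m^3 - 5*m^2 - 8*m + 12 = (m - 6)*(m - 1)*(m + 2)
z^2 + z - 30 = (z - 5)*(z + 6)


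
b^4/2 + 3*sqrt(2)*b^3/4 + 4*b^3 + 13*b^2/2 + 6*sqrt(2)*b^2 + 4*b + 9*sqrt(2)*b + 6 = (b/2 + sqrt(2)/2)*(b + 2)*(b + 6)*(b + sqrt(2)/2)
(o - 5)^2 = o^2 - 10*o + 25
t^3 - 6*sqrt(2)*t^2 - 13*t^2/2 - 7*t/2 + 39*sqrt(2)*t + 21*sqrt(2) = (t - 7)*(t + 1/2)*(t - 6*sqrt(2))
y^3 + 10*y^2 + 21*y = y*(y + 3)*(y + 7)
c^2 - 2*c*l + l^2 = (-c + l)^2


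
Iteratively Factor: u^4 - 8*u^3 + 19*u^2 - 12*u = (u - 3)*(u^3 - 5*u^2 + 4*u) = (u - 3)*(u - 1)*(u^2 - 4*u) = (u - 4)*(u - 3)*(u - 1)*(u)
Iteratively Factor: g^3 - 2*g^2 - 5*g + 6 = (g - 3)*(g^2 + g - 2) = (g - 3)*(g + 2)*(g - 1)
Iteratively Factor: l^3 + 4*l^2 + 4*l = (l + 2)*(l^2 + 2*l) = l*(l + 2)*(l + 2)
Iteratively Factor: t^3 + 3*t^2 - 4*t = (t)*(t^2 + 3*t - 4) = t*(t - 1)*(t + 4)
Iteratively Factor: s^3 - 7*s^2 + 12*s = (s - 3)*(s^2 - 4*s) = s*(s - 3)*(s - 4)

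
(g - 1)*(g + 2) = g^2 + g - 2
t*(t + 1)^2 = t^3 + 2*t^2 + t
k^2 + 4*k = k*(k + 4)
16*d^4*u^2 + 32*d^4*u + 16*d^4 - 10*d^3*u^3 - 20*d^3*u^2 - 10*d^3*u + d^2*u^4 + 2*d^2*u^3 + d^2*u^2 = (-8*d + u)*(-2*d + u)*(d*u + d)^2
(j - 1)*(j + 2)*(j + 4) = j^3 + 5*j^2 + 2*j - 8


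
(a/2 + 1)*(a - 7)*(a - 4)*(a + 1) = a^4/2 - 4*a^3 - 3*a^2/2 + 31*a + 28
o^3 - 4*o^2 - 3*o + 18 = (o - 3)^2*(o + 2)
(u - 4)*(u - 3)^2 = u^3 - 10*u^2 + 33*u - 36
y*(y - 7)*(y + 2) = y^3 - 5*y^2 - 14*y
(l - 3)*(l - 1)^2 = l^3 - 5*l^2 + 7*l - 3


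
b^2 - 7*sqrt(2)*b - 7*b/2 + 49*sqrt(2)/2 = (b - 7/2)*(b - 7*sqrt(2))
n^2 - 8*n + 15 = (n - 5)*(n - 3)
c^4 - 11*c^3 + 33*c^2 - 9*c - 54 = (c - 6)*(c - 3)^2*(c + 1)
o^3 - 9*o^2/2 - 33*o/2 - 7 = (o - 7)*(o + 1/2)*(o + 2)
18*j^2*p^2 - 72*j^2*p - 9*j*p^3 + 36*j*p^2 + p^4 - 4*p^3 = p*(-6*j + p)*(-3*j + p)*(p - 4)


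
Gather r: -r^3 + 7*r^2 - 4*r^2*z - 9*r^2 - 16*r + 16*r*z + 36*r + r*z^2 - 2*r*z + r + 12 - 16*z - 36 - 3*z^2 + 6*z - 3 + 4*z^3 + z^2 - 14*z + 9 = -r^3 + r^2*(-4*z - 2) + r*(z^2 + 14*z + 21) + 4*z^3 - 2*z^2 - 24*z - 18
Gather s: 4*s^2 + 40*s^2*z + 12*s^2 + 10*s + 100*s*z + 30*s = s^2*(40*z + 16) + s*(100*z + 40)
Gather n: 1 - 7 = -6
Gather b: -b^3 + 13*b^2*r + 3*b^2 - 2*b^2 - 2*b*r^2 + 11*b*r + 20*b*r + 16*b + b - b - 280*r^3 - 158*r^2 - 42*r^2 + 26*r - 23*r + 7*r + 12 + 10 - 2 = -b^3 + b^2*(13*r + 1) + b*(-2*r^2 + 31*r + 16) - 280*r^3 - 200*r^2 + 10*r + 20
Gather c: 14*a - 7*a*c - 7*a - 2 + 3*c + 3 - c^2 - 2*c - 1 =7*a - c^2 + c*(1 - 7*a)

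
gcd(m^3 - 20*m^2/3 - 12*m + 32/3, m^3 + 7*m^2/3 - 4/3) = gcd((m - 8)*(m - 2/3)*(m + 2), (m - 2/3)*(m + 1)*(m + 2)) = m^2 + 4*m/3 - 4/3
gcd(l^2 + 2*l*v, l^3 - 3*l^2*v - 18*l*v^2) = l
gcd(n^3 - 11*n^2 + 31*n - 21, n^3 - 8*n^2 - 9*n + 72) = n - 3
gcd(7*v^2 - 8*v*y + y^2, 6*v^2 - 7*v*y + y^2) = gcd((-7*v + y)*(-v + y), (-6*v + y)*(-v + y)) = -v + y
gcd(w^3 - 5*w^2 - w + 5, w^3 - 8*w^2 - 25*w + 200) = w - 5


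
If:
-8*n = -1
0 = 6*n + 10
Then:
No Solution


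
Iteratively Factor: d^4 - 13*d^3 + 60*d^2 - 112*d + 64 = (d - 1)*(d^3 - 12*d^2 + 48*d - 64) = (d - 4)*(d - 1)*(d^2 - 8*d + 16) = (d - 4)^2*(d - 1)*(d - 4)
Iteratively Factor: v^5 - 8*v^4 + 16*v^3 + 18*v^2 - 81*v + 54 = (v - 1)*(v^4 - 7*v^3 + 9*v^2 + 27*v - 54) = (v - 3)*(v - 1)*(v^3 - 4*v^2 - 3*v + 18) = (v - 3)^2*(v - 1)*(v^2 - v - 6) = (v - 3)^3*(v - 1)*(v + 2)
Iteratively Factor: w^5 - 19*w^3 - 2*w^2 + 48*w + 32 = (w - 4)*(w^4 + 4*w^3 - 3*w^2 - 14*w - 8) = (w - 4)*(w + 1)*(w^3 + 3*w^2 - 6*w - 8) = (w - 4)*(w + 1)^2*(w^2 + 2*w - 8) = (w - 4)*(w + 1)^2*(w + 4)*(w - 2)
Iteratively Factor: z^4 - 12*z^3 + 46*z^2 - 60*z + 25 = (z - 5)*(z^3 - 7*z^2 + 11*z - 5) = (z - 5)*(z - 1)*(z^2 - 6*z + 5) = (z - 5)*(z - 1)^2*(z - 5)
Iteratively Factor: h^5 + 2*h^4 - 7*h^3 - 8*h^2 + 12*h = (h)*(h^4 + 2*h^3 - 7*h^2 - 8*h + 12) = h*(h + 2)*(h^3 - 7*h + 6) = h*(h - 2)*(h + 2)*(h^2 + 2*h - 3) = h*(h - 2)*(h - 1)*(h + 2)*(h + 3)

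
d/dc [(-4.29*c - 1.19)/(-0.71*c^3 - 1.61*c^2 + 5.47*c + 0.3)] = (-6.0918*c^3 - 9.4416*c^2 - 3.8318*c + 5.2223)/(0.5041*c^6 + 2.2862*c^5 - 5.1753*c^4 - 18.0394*c^3 + 28.9549*c^2 + 3.282*c + 0.09)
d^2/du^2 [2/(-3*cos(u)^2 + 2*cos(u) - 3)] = (-72*sin(u)^4 - 28*sin(u)^2 - 57*cos(u) + 9*cos(3*u) + 80)/(3*sin(u)^2 + 2*cos(u) - 6)^3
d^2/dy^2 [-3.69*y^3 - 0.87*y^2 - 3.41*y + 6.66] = -22.14*y - 1.74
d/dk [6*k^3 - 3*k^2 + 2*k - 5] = 18*k^2 - 6*k + 2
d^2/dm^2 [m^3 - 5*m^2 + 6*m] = 6*m - 10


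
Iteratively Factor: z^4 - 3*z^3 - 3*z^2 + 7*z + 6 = (z - 2)*(z^3 - z^2 - 5*z - 3) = (z - 2)*(z + 1)*(z^2 - 2*z - 3) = (z - 2)*(z + 1)^2*(z - 3)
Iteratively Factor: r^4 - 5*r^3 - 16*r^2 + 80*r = (r)*(r^3 - 5*r^2 - 16*r + 80) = r*(r + 4)*(r^2 - 9*r + 20) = r*(r - 4)*(r + 4)*(r - 5)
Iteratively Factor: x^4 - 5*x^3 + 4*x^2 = (x)*(x^3 - 5*x^2 + 4*x) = x*(x - 4)*(x^2 - x) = x^2*(x - 4)*(x - 1)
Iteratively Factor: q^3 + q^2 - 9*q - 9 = (q + 3)*(q^2 - 2*q - 3) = (q + 1)*(q + 3)*(q - 3)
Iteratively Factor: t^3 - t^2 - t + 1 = (t - 1)*(t^2 - 1) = (t - 1)*(t + 1)*(t - 1)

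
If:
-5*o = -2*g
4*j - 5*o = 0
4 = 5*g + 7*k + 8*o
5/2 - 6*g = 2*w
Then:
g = 5/12 - w/3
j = 5/24 - w/6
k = 41*w/105 + 1/12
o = 1/6 - 2*w/15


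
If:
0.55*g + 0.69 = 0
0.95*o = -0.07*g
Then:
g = -1.25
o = 0.09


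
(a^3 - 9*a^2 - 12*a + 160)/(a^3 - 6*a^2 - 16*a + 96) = (a^2 - 13*a + 40)/(a^2 - 10*a + 24)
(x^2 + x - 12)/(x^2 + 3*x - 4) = (x - 3)/(x - 1)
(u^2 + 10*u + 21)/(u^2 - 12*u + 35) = (u^2 + 10*u + 21)/(u^2 - 12*u + 35)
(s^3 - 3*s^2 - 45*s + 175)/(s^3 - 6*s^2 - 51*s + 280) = (s - 5)/(s - 8)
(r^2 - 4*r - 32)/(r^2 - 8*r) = (r + 4)/r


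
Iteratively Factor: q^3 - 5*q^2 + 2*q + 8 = (q + 1)*(q^2 - 6*q + 8) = (q - 4)*(q + 1)*(q - 2)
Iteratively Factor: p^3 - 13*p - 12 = (p + 3)*(p^2 - 3*p - 4) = (p - 4)*(p + 3)*(p + 1)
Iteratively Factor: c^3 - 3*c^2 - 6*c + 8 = (c - 1)*(c^2 - 2*c - 8) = (c - 4)*(c - 1)*(c + 2)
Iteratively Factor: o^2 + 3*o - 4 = (o - 1)*(o + 4)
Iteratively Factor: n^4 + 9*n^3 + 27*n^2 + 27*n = (n)*(n^3 + 9*n^2 + 27*n + 27) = n*(n + 3)*(n^2 + 6*n + 9) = n*(n + 3)^2*(n + 3)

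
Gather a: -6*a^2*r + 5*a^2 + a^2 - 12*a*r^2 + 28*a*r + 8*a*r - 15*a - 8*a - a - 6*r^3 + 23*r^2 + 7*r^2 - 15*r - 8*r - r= a^2*(6 - 6*r) + a*(-12*r^2 + 36*r - 24) - 6*r^3 + 30*r^2 - 24*r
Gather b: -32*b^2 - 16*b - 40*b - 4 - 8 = -32*b^2 - 56*b - 12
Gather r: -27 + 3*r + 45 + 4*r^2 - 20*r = 4*r^2 - 17*r + 18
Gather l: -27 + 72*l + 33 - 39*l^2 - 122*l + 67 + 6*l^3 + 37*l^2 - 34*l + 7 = 6*l^3 - 2*l^2 - 84*l + 80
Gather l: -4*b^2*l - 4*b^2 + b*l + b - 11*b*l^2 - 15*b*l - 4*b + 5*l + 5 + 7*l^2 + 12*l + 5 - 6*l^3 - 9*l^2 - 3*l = -4*b^2 - 3*b - 6*l^3 + l^2*(-11*b - 2) + l*(-4*b^2 - 14*b + 14) + 10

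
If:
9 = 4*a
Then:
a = 9/4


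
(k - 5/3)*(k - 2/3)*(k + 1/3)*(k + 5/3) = k^4 - k^3/3 - 3*k^2 + 25*k/27 + 50/81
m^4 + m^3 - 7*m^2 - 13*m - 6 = (m - 3)*(m + 1)^2*(m + 2)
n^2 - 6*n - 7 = (n - 7)*(n + 1)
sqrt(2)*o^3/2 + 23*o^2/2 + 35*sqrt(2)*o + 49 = (o + 7*sqrt(2)/2)*(o + 7*sqrt(2))*(sqrt(2)*o/2 + 1)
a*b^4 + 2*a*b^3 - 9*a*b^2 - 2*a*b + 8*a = (b - 2)*(b - 1)*(b + 4)*(a*b + a)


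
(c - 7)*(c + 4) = c^2 - 3*c - 28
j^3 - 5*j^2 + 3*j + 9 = (j - 3)^2*(j + 1)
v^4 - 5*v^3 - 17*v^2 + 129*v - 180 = (v - 4)*(v - 3)^2*(v + 5)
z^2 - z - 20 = (z - 5)*(z + 4)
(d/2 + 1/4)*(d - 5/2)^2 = d^3/2 - 9*d^2/4 + 15*d/8 + 25/16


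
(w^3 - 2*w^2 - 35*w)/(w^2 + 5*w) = w - 7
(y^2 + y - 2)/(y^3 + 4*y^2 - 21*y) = (y^2 + y - 2)/(y*(y^2 + 4*y - 21))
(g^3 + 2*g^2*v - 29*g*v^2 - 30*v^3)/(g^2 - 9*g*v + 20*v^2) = (-g^2 - 7*g*v - 6*v^2)/(-g + 4*v)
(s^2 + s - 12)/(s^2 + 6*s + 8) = (s - 3)/(s + 2)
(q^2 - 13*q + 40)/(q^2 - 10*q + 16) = (q - 5)/(q - 2)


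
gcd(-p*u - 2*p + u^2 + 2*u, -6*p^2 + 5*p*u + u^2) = p - u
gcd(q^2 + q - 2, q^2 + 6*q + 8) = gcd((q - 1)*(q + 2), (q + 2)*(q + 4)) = q + 2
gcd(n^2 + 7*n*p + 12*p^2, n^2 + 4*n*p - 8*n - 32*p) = n + 4*p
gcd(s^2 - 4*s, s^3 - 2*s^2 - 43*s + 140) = s - 4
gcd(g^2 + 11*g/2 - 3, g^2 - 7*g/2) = 1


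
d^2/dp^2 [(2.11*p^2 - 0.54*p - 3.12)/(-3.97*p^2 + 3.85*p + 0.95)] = (-47.4788179999999*p^3 + 247.296858*p^2 - 273.90618*p + 108.26791)/(62.570773*p^6 - 182.038395*p^5 + 131.61741*p^4 + 30.055025*p^3 - 31.49535*p^2 - 10.423875*p - 0.857375)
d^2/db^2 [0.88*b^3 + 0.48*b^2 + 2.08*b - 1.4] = 5.28*b + 0.96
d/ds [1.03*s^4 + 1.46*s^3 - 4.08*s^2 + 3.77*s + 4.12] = 4.12*s^3 + 4.38*s^2 - 8.16*s + 3.77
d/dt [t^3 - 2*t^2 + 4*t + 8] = 3*t^2 - 4*t + 4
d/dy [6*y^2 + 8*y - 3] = 12*y + 8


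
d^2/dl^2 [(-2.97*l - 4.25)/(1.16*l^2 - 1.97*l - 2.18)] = ((2.32*l - 1.97)*(2.97*l + 4.25)*(4.64*l - 3.94) + (20.6712*l - 1.8418)*(-1.16*l^2 + 1.97*l + 2.18))/(-1.16*l^2 + 1.97*l + 2.18)^3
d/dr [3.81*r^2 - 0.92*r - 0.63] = 7.62*r - 0.92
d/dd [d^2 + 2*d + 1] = 2*d + 2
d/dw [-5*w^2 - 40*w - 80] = -10*w - 40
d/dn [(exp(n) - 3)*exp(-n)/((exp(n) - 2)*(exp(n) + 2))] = (-2*exp(3*n) + 9*exp(2*n) - 12)*exp(-n)/(exp(4*n) - 8*exp(2*n) + 16)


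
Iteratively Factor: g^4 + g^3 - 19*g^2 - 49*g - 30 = (g + 3)*(g^3 - 2*g^2 - 13*g - 10) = (g - 5)*(g + 3)*(g^2 + 3*g + 2) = (g - 5)*(g + 1)*(g + 3)*(g + 2)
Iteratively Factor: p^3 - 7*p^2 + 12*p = (p - 3)*(p^2 - 4*p) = p*(p - 3)*(p - 4)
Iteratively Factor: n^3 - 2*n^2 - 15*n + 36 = (n - 3)*(n^2 + n - 12) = (n - 3)*(n + 4)*(n - 3)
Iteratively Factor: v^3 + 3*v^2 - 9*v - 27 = (v + 3)*(v^2 - 9) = (v + 3)^2*(v - 3)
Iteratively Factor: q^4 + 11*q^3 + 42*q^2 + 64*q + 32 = (q + 2)*(q^3 + 9*q^2 + 24*q + 16) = (q + 1)*(q + 2)*(q^2 + 8*q + 16) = (q + 1)*(q + 2)*(q + 4)*(q + 4)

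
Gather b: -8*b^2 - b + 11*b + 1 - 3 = -8*b^2 + 10*b - 2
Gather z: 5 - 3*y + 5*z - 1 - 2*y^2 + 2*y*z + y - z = -2*y^2 - 2*y + z*(2*y + 4) + 4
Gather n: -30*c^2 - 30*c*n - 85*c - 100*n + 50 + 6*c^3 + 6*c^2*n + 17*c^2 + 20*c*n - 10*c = 6*c^3 - 13*c^2 - 95*c + n*(6*c^2 - 10*c - 100) + 50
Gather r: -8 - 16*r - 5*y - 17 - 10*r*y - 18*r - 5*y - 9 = r*(-10*y - 34) - 10*y - 34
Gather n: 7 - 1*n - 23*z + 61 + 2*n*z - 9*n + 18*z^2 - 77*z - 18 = n*(2*z - 10) + 18*z^2 - 100*z + 50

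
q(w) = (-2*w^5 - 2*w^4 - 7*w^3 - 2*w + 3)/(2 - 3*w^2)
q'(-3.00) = 16.37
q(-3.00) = -20.88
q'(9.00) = 176.75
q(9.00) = 565.72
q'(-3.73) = 25.39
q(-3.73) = -36.00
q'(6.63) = 99.48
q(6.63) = 242.82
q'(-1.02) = -37.56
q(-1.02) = -11.16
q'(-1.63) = 3.23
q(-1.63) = -7.62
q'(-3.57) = 23.24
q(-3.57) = -32.11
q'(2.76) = 21.34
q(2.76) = 28.10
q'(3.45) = 30.97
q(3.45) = 46.05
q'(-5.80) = 62.24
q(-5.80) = -123.78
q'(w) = 6*w*(-2*w^5 - 2*w^4 - 7*w^3 - 2*w + 3)/(2 - 3*w^2)^2 + (-10*w^4 - 8*w^3 - 21*w^2 - 2)/(2 - 3*w^2)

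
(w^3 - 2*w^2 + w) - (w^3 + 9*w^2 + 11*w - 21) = -11*w^2 - 10*w + 21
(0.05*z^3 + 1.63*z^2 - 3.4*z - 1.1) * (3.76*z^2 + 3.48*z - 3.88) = 0.188*z^5 + 6.3028*z^4 - 7.3056*z^3 - 22.2924*z^2 + 9.364*z + 4.268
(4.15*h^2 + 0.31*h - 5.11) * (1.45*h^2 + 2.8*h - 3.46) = 6.0175*h^4 + 12.0695*h^3 - 20.9005*h^2 - 15.3806*h + 17.6806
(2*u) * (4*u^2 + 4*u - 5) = 8*u^3 + 8*u^2 - 10*u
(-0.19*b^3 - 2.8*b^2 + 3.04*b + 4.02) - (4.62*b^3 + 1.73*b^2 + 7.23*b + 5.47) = -4.81*b^3 - 4.53*b^2 - 4.19*b - 1.45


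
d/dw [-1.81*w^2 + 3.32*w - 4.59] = 3.32 - 3.62*w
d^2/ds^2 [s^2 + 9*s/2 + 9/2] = 2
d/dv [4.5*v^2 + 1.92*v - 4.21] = 9.0*v + 1.92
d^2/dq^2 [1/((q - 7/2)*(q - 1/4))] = 64*(48*q^2 - 180*q + 211)/(512*q^6 - 5760*q^5 + 22944*q^4 - 37080*q^3 + 20076*q^2 - 4410*q + 343)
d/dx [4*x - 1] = 4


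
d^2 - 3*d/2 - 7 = (d - 7/2)*(d + 2)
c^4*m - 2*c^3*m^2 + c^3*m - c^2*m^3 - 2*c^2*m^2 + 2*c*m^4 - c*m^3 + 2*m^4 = (c - 2*m)*(c - m)*(c + m)*(c*m + m)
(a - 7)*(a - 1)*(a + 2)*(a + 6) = a^4 - 45*a^2 - 40*a + 84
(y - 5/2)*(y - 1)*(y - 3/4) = y^3 - 17*y^2/4 + 41*y/8 - 15/8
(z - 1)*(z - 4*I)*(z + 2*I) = z^3 - z^2 - 2*I*z^2 + 8*z + 2*I*z - 8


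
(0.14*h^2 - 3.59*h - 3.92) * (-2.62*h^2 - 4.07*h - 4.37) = -0.3668*h^4 + 8.836*h^3 + 24.2699*h^2 + 31.6427*h + 17.1304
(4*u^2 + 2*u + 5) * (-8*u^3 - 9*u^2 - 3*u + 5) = -32*u^5 - 52*u^4 - 70*u^3 - 31*u^2 - 5*u + 25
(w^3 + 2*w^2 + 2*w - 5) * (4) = 4*w^3 + 8*w^2 + 8*w - 20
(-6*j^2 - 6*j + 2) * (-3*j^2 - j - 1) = 18*j^4 + 24*j^3 + 6*j^2 + 4*j - 2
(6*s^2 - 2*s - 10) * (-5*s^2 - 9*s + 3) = -30*s^4 - 44*s^3 + 86*s^2 + 84*s - 30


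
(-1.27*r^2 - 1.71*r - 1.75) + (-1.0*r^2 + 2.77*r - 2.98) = -2.27*r^2 + 1.06*r - 4.73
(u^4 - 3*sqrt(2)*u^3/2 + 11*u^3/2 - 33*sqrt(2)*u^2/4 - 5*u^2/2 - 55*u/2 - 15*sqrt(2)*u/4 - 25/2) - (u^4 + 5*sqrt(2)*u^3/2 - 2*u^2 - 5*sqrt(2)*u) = -4*sqrt(2)*u^3 + 11*u^3/2 - 33*sqrt(2)*u^2/4 - u^2/2 - 55*u/2 + 5*sqrt(2)*u/4 - 25/2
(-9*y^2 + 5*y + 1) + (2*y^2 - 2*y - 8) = -7*y^2 + 3*y - 7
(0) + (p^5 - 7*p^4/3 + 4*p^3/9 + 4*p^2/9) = p^5 - 7*p^4/3 + 4*p^3/9 + 4*p^2/9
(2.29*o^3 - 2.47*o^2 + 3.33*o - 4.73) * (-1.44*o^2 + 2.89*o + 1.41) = -3.2976*o^5 + 10.1749*o^4 - 8.7046*o^3 + 12.9522*o^2 - 8.9744*o - 6.6693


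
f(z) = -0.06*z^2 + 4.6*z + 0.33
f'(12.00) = 3.16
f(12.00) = 46.89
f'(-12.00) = 6.04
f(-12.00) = -63.51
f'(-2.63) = 4.92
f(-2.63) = -12.18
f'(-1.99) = 4.84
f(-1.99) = -9.06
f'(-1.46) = 4.78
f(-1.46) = -6.51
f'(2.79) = 4.27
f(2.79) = 12.70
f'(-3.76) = 5.05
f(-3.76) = -17.81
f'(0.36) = 4.56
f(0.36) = 1.98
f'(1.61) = 4.41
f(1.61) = 7.58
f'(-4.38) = 5.13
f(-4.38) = -20.97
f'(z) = 4.6 - 0.12*z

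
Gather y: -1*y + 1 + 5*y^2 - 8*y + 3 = 5*y^2 - 9*y + 4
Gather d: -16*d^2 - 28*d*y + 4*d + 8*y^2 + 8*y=-16*d^2 + d*(4 - 28*y) + 8*y^2 + 8*y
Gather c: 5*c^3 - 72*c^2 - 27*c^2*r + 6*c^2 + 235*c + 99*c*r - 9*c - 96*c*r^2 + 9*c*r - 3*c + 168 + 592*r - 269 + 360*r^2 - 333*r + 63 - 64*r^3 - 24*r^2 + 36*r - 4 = 5*c^3 + c^2*(-27*r - 66) + c*(-96*r^2 + 108*r + 223) - 64*r^3 + 336*r^2 + 295*r - 42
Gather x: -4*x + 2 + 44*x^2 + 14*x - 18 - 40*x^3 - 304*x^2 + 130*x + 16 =-40*x^3 - 260*x^2 + 140*x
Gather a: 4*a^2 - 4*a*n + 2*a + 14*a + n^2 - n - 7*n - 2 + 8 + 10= 4*a^2 + a*(16 - 4*n) + n^2 - 8*n + 16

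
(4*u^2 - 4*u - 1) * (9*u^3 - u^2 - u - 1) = 36*u^5 - 40*u^4 - 9*u^3 + u^2 + 5*u + 1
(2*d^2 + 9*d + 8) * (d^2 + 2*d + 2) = 2*d^4 + 13*d^3 + 30*d^2 + 34*d + 16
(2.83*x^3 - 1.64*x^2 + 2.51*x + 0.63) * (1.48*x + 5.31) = 4.1884*x^4 + 12.6001*x^3 - 4.9936*x^2 + 14.2605*x + 3.3453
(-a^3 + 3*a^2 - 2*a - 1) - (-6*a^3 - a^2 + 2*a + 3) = 5*a^3 + 4*a^2 - 4*a - 4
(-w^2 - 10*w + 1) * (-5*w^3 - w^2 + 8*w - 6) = 5*w^5 + 51*w^4 - 3*w^3 - 75*w^2 + 68*w - 6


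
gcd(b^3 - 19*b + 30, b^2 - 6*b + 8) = b - 2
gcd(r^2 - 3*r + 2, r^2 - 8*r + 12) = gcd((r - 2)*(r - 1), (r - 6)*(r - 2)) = r - 2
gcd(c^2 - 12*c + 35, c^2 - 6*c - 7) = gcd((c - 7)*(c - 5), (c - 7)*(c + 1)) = c - 7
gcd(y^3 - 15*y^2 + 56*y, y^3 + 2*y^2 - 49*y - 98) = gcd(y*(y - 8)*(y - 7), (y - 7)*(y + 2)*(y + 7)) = y - 7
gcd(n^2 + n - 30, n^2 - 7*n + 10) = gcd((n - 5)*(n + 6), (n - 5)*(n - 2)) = n - 5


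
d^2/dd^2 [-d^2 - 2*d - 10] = -2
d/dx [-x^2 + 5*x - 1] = 5 - 2*x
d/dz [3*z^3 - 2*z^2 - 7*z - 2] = 9*z^2 - 4*z - 7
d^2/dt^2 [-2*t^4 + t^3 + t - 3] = 6*t*(1 - 4*t)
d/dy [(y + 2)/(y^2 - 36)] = (y^2 - 2*y*(y + 2) - 36)/(y^2 - 36)^2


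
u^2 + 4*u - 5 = (u - 1)*(u + 5)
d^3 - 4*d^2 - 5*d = d*(d - 5)*(d + 1)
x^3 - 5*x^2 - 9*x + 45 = (x - 5)*(x - 3)*(x + 3)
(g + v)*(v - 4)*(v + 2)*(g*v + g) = g^2*v^3 - g^2*v^2 - 10*g^2*v - 8*g^2 + g*v^4 - g*v^3 - 10*g*v^2 - 8*g*v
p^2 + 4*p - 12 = (p - 2)*(p + 6)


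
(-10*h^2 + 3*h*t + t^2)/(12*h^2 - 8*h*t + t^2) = (5*h + t)/(-6*h + t)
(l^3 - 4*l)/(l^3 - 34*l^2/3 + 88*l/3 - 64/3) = 3*l*(l + 2)/(3*l^2 - 28*l + 32)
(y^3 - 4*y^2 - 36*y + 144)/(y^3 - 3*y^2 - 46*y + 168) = (y + 6)/(y + 7)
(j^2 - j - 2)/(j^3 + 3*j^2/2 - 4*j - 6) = 2*(j + 1)/(2*j^2 + 7*j + 6)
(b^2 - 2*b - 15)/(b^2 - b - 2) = (-b^2 + 2*b + 15)/(-b^2 + b + 2)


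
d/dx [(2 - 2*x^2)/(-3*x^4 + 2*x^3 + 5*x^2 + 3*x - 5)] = 2*(-6*x^5 + 2*x^4 + 12*x^3 - 9*x^2 - 3)/(9*x^8 - 12*x^7 - 26*x^6 + 2*x^5 + 67*x^4 + 10*x^3 - 41*x^2 - 30*x + 25)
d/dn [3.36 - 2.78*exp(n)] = -2.78*exp(n)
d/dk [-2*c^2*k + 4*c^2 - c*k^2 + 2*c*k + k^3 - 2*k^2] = -2*c^2 - 2*c*k + 2*c + 3*k^2 - 4*k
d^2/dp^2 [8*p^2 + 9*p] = 16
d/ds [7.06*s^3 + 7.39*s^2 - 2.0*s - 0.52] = 21.18*s^2 + 14.78*s - 2.0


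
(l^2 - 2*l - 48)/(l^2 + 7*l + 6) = (l - 8)/(l + 1)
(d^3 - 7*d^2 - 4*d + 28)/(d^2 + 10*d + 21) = (d^3 - 7*d^2 - 4*d + 28)/(d^2 + 10*d + 21)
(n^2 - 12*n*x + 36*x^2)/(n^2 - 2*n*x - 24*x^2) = (n - 6*x)/(n + 4*x)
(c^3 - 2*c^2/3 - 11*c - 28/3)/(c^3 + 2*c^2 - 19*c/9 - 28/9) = 3*(c - 4)/(3*c - 4)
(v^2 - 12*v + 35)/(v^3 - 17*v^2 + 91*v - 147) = (v - 5)/(v^2 - 10*v + 21)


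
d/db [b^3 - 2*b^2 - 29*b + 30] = 3*b^2 - 4*b - 29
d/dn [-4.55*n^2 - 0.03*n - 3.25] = -9.1*n - 0.03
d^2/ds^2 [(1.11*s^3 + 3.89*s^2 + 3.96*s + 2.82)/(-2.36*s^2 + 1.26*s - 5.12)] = (-7.105427357601e-15*s^5 - 2.8421709430404e-14*s^4 - 43.945608*s^3 + 230.749248*s^2 + 162.82224*s - 195.846352)/(13.144256*s^6 - 21.053088*s^5 + 96.789264*s^4 - 93.349368*s^3 + 209.983488*s^2 - 99.090432*s + 134.217728)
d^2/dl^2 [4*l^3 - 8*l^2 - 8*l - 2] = 24*l - 16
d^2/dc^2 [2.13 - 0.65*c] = 0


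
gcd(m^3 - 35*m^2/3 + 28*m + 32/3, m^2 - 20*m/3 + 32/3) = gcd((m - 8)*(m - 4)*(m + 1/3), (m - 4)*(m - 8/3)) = m - 4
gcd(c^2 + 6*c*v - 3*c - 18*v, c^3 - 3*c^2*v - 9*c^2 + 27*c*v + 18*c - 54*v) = c - 3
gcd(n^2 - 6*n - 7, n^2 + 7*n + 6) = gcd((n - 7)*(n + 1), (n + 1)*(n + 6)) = n + 1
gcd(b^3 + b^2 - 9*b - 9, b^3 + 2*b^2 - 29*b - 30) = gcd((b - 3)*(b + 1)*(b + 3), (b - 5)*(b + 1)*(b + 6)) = b + 1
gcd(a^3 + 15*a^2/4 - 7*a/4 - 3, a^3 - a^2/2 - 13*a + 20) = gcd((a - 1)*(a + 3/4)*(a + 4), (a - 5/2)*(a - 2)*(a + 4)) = a + 4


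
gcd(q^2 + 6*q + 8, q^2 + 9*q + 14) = q + 2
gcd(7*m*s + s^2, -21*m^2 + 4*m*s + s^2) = 7*m + s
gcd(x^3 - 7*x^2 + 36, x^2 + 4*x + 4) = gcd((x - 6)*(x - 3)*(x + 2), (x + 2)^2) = x + 2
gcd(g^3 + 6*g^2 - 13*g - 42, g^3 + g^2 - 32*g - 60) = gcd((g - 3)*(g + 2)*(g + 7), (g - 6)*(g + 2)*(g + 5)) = g + 2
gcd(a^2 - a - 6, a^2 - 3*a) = a - 3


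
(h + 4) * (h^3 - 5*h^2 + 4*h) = h^4 - h^3 - 16*h^2 + 16*h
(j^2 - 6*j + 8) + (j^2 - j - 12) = 2*j^2 - 7*j - 4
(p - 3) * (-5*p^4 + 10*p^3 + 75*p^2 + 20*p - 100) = -5*p^5 + 25*p^4 + 45*p^3 - 205*p^2 - 160*p + 300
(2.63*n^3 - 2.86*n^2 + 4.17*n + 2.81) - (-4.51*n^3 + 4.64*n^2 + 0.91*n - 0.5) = 7.14*n^3 - 7.5*n^2 + 3.26*n + 3.31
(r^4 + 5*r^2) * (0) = 0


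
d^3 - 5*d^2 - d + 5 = (d - 5)*(d - 1)*(d + 1)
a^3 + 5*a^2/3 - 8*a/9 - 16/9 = (a - 1)*(a + 4/3)^2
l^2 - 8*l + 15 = (l - 5)*(l - 3)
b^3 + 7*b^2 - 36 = (b - 2)*(b + 3)*(b + 6)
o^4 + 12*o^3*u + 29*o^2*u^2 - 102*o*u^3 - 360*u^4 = (o - 3*u)*(o + 4*u)*(o + 5*u)*(o + 6*u)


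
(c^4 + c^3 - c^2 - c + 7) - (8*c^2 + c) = c^4 + c^3 - 9*c^2 - 2*c + 7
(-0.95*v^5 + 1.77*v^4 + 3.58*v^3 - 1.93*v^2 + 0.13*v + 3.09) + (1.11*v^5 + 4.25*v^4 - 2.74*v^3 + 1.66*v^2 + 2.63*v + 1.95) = 0.16*v^5 + 6.02*v^4 + 0.84*v^3 - 0.27*v^2 + 2.76*v + 5.04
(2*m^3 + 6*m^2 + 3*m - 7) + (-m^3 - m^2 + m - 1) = m^3 + 5*m^2 + 4*m - 8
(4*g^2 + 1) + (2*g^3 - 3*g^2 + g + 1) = 2*g^3 + g^2 + g + 2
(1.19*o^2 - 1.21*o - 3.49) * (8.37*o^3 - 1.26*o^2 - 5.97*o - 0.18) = 9.9603*o^5 - 11.6271*o^4 - 34.791*o^3 + 11.4069*o^2 + 21.0531*o + 0.6282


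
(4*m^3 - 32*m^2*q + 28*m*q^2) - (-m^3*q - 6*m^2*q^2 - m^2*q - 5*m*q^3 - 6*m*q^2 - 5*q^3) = m^3*q + 4*m^3 + 6*m^2*q^2 - 31*m^2*q + 5*m*q^3 + 34*m*q^2 + 5*q^3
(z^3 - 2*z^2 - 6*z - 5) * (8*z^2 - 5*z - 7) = 8*z^5 - 21*z^4 - 45*z^3 + 4*z^2 + 67*z + 35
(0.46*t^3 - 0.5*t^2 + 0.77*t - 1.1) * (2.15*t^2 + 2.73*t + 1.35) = 0.989*t^5 + 0.1808*t^4 + 0.9115*t^3 - 0.9379*t^2 - 1.9635*t - 1.485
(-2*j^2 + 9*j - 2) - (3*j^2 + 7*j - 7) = -5*j^2 + 2*j + 5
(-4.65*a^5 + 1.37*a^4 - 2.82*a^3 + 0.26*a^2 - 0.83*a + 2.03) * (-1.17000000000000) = 5.4405*a^5 - 1.6029*a^4 + 3.2994*a^3 - 0.3042*a^2 + 0.9711*a - 2.3751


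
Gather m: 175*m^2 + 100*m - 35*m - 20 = 175*m^2 + 65*m - 20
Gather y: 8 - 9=-1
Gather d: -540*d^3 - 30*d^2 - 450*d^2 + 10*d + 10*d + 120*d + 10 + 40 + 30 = -540*d^3 - 480*d^2 + 140*d + 80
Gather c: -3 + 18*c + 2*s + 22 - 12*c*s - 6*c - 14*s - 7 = c*(12 - 12*s) - 12*s + 12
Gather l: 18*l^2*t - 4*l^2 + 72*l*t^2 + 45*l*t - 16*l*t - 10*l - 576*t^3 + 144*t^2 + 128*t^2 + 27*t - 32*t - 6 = l^2*(18*t - 4) + l*(72*t^2 + 29*t - 10) - 576*t^3 + 272*t^2 - 5*t - 6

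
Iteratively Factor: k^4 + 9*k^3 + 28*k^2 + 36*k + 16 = (k + 4)*(k^3 + 5*k^2 + 8*k + 4) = (k + 2)*(k + 4)*(k^2 + 3*k + 2) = (k + 1)*(k + 2)*(k + 4)*(k + 2)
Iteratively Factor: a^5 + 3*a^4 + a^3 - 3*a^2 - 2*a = (a + 1)*(a^4 + 2*a^3 - a^2 - 2*a) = (a + 1)*(a + 2)*(a^3 - a) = (a + 1)^2*(a + 2)*(a^2 - a) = (a - 1)*(a + 1)^2*(a + 2)*(a)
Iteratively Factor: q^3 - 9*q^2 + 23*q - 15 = (q - 1)*(q^2 - 8*q + 15) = (q - 3)*(q - 1)*(q - 5)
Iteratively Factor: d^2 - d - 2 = (d + 1)*(d - 2)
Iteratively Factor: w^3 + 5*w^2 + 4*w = (w)*(w^2 + 5*w + 4) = w*(w + 4)*(w + 1)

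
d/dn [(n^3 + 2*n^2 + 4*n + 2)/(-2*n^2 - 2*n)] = (-n^4/2 - n^3 + n^2 + 2*n + 1)/(n^2*(n^2 + 2*n + 1))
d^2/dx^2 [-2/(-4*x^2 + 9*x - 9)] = 4*(-16*x^2 + 36*x + (8*x - 9)^2 - 36)/(4*x^2 - 9*x + 9)^3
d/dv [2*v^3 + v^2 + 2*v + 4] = 6*v^2 + 2*v + 2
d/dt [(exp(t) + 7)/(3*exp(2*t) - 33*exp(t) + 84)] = (-(exp(t) + 7)*(2*exp(t) - 11) + exp(2*t) - 11*exp(t) + 28)*exp(t)/(3*(exp(2*t) - 11*exp(t) + 28)^2)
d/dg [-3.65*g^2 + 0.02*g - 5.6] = 0.02 - 7.3*g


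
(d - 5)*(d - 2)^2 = d^3 - 9*d^2 + 24*d - 20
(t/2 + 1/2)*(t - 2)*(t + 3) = t^3/2 + t^2 - 5*t/2 - 3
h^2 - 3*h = h*(h - 3)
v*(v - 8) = v^2 - 8*v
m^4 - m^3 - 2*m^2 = m^2*(m - 2)*(m + 1)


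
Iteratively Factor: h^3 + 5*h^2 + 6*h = (h + 3)*(h^2 + 2*h) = (h + 2)*(h + 3)*(h)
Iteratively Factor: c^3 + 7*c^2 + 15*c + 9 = (c + 1)*(c^2 + 6*c + 9) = (c + 1)*(c + 3)*(c + 3)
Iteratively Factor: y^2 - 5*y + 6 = (y - 2)*(y - 3)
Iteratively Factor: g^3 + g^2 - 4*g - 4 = (g + 2)*(g^2 - g - 2) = (g - 2)*(g + 2)*(g + 1)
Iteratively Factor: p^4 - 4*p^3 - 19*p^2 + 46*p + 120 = (p + 2)*(p^3 - 6*p^2 - 7*p + 60) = (p - 5)*(p + 2)*(p^2 - p - 12) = (p - 5)*(p + 2)*(p + 3)*(p - 4)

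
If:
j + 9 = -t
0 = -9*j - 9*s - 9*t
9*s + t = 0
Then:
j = 72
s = 9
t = -81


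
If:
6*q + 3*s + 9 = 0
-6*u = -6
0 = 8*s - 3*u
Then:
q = -27/16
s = 3/8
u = 1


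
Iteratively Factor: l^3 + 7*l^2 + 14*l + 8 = (l + 1)*(l^2 + 6*l + 8) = (l + 1)*(l + 2)*(l + 4)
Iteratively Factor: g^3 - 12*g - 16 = (g + 2)*(g^2 - 2*g - 8) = (g - 4)*(g + 2)*(g + 2)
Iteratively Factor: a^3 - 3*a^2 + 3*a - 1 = (a - 1)*(a^2 - 2*a + 1) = (a - 1)^2*(a - 1)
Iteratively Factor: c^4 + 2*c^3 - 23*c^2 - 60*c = (c)*(c^3 + 2*c^2 - 23*c - 60) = c*(c - 5)*(c^2 + 7*c + 12) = c*(c - 5)*(c + 3)*(c + 4)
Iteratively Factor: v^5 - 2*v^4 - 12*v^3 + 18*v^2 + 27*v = (v + 1)*(v^4 - 3*v^3 - 9*v^2 + 27*v) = v*(v + 1)*(v^3 - 3*v^2 - 9*v + 27) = v*(v - 3)*(v + 1)*(v^2 - 9) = v*(v - 3)*(v + 1)*(v + 3)*(v - 3)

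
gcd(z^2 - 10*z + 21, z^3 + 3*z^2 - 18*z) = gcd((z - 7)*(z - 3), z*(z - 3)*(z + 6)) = z - 3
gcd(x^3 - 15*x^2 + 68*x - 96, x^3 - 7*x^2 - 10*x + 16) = x - 8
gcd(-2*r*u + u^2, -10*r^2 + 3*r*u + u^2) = 2*r - u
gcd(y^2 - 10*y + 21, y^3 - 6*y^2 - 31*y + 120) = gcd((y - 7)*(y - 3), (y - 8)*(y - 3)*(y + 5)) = y - 3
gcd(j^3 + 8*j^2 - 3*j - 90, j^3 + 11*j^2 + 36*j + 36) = j + 6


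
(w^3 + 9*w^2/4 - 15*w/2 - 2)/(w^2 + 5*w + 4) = (4*w^2 - 7*w - 2)/(4*(w + 1))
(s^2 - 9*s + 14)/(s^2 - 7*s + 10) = (s - 7)/(s - 5)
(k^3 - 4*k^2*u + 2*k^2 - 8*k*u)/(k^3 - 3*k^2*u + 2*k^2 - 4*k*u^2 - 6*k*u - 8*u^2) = k/(k + u)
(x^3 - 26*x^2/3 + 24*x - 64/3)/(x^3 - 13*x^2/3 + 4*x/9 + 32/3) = 3*(x^2 - 6*x + 8)/(3*x^2 - 5*x - 12)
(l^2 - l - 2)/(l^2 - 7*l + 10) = (l + 1)/(l - 5)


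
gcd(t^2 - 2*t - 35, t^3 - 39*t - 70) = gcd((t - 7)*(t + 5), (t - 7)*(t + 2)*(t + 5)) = t^2 - 2*t - 35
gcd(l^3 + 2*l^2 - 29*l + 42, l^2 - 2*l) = l - 2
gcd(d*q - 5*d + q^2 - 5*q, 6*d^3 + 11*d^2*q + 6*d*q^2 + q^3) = d + q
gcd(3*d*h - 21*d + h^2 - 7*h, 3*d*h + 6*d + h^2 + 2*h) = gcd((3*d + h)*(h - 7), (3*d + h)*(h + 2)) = 3*d + h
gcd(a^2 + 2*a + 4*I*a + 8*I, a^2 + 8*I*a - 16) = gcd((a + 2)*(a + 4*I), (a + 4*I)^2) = a + 4*I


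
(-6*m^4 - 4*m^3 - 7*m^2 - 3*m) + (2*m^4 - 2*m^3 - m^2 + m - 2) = -4*m^4 - 6*m^3 - 8*m^2 - 2*m - 2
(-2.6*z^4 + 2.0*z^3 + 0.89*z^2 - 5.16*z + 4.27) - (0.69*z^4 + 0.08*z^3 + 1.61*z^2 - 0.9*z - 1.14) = -3.29*z^4 + 1.92*z^3 - 0.72*z^2 - 4.26*z + 5.41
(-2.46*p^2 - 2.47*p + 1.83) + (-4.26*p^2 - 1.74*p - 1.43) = -6.72*p^2 - 4.21*p + 0.4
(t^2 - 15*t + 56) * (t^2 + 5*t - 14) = t^4 - 10*t^3 - 33*t^2 + 490*t - 784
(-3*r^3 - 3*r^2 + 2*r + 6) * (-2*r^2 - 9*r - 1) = 6*r^5 + 33*r^4 + 26*r^3 - 27*r^2 - 56*r - 6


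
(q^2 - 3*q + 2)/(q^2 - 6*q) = (q^2 - 3*q + 2)/(q*(q - 6))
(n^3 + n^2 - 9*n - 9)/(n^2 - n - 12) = (n^2 - 2*n - 3)/(n - 4)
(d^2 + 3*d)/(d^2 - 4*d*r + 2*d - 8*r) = d*(d + 3)/(d^2 - 4*d*r + 2*d - 8*r)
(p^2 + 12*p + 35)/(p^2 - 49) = (p + 5)/(p - 7)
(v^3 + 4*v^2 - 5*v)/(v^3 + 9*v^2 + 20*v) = (v - 1)/(v + 4)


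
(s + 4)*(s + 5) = s^2 + 9*s + 20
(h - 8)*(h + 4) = h^2 - 4*h - 32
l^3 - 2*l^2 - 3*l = l*(l - 3)*(l + 1)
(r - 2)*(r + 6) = r^2 + 4*r - 12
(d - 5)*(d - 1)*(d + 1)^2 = d^4 - 4*d^3 - 6*d^2 + 4*d + 5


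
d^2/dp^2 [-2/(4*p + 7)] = -64/(4*p + 7)^3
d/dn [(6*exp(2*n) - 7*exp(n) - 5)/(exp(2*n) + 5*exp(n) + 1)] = (37*exp(2*n) + 22*exp(n) + 18)*exp(n)/(exp(4*n) + 10*exp(3*n) + 27*exp(2*n) + 10*exp(n) + 1)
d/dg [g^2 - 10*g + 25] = 2*g - 10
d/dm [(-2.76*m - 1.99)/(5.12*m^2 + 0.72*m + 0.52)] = (14.1312*m^2 + 20.3776*m - 0.00240000000000018)/(26.2144*m^4 + 7.3728*m^3 + 5.8432*m^2 + 0.7488*m + 0.2704)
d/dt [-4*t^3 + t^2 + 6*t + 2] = -12*t^2 + 2*t + 6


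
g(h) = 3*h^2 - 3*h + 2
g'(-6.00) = -39.00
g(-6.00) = 128.00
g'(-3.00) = -21.00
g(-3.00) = 38.00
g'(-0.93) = -8.58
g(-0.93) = 7.38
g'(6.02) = 33.12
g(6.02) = 92.66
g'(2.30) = 10.80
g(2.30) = 10.97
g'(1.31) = 4.86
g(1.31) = 3.22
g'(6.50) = 36.00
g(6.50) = 109.25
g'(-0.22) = -4.32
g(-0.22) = 2.81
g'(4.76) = 25.56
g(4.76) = 55.69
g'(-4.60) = -30.60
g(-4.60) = 79.28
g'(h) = 6*h - 3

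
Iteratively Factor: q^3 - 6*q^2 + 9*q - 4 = (q - 4)*(q^2 - 2*q + 1) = (q - 4)*(q - 1)*(q - 1)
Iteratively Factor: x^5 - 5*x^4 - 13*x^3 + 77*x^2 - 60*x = (x - 1)*(x^4 - 4*x^3 - 17*x^2 + 60*x) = (x - 5)*(x - 1)*(x^3 + x^2 - 12*x) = (x - 5)*(x - 3)*(x - 1)*(x^2 + 4*x) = x*(x - 5)*(x - 3)*(x - 1)*(x + 4)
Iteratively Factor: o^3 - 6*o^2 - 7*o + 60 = (o + 3)*(o^2 - 9*o + 20) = (o - 4)*(o + 3)*(o - 5)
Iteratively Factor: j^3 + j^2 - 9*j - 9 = (j - 3)*(j^2 + 4*j + 3) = (j - 3)*(j + 3)*(j + 1)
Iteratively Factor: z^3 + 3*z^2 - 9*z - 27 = (z + 3)*(z^2 - 9) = (z - 3)*(z + 3)*(z + 3)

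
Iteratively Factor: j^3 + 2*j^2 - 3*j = (j + 3)*(j^2 - j) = (j - 1)*(j + 3)*(j)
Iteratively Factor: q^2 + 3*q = (q + 3)*(q)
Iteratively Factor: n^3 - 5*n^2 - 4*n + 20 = (n - 2)*(n^2 - 3*n - 10) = (n - 5)*(n - 2)*(n + 2)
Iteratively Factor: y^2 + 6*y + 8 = (y + 2)*(y + 4)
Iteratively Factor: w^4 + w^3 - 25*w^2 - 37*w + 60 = (w - 5)*(w^3 + 6*w^2 + 5*w - 12) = (w - 5)*(w + 4)*(w^2 + 2*w - 3) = (w - 5)*(w + 3)*(w + 4)*(w - 1)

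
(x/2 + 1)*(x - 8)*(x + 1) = x^3/2 - 5*x^2/2 - 11*x - 8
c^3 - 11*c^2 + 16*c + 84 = (c - 7)*(c - 6)*(c + 2)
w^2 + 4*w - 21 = (w - 3)*(w + 7)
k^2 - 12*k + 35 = (k - 7)*(k - 5)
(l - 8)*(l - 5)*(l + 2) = l^3 - 11*l^2 + 14*l + 80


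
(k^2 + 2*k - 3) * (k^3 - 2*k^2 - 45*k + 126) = k^5 - 52*k^3 + 42*k^2 + 387*k - 378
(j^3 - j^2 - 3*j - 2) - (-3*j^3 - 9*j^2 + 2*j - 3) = 4*j^3 + 8*j^2 - 5*j + 1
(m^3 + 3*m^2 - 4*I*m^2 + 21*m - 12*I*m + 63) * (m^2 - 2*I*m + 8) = m^5 + 3*m^4 - 6*I*m^4 + 21*m^3 - 18*I*m^3 + 63*m^2 - 74*I*m^2 + 168*m - 222*I*m + 504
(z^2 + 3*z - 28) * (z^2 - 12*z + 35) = z^4 - 9*z^3 - 29*z^2 + 441*z - 980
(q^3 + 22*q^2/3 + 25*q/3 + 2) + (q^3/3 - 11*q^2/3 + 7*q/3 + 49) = 4*q^3/3 + 11*q^2/3 + 32*q/3 + 51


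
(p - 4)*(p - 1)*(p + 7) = p^3 + 2*p^2 - 31*p + 28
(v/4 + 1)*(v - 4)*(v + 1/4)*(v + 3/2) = v^4/4 + 7*v^3/16 - 125*v^2/32 - 7*v - 3/2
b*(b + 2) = b^2 + 2*b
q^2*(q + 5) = q^3 + 5*q^2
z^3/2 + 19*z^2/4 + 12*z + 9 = (z/2 + 1)*(z + 3/2)*(z + 6)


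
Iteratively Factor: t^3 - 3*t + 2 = (t - 1)*(t^2 + t - 2) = (t - 1)^2*(t + 2)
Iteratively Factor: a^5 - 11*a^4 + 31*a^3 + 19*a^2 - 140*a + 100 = (a + 2)*(a^4 - 13*a^3 + 57*a^2 - 95*a + 50) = (a - 2)*(a + 2)*(a^3 - 11*a^2 + 35*a - 25) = (a - 5)*(a - 2)*(a + 2)*(a^2 - 6*a + 5) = (a - 5)^2*(a - 2)*(a + 2)*(a - 1)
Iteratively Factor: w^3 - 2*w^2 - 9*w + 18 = (w - 3)*(w^2 + w - 6) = (w - 3)*(w - 2)*(w + 3)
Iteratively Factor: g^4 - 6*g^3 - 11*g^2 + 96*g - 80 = (g - 5)*(g^3 - g^2 - 16*g + 16) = (g - 5)*(g + 4)*(g^2 - 5*g + 4) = (g - 5)*(g - 1)*(g + 4)*(g - 4)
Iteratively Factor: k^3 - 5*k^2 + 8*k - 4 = (k - 2)*(k^2 - 3*k + 2) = (k - 2)*(k - 1)*(k - 2)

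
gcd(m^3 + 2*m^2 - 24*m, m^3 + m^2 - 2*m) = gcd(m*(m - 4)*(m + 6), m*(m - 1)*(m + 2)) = m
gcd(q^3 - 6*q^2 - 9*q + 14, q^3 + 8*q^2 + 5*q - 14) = q^2 + q - 2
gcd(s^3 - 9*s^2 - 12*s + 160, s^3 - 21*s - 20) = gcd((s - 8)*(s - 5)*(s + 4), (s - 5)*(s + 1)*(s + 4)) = s^2 - s - 20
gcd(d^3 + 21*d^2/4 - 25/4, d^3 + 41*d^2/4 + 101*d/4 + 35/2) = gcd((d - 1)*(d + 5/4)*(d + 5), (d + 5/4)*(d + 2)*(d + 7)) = d + 5/4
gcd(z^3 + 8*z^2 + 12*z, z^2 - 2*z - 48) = z + 6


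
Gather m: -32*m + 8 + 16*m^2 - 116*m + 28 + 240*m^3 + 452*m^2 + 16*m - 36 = 240*m^3 + 468*m^2 - 132*m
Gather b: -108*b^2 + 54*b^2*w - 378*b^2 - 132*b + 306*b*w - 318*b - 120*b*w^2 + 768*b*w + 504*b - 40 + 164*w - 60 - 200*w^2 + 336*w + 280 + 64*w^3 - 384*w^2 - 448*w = b^2*(54*w - 486) + b*(-120*w^2 + 1074*w + 54) + 64*w^3 - 584*w^2 + 52*w + 180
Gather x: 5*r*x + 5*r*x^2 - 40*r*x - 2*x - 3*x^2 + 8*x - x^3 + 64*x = -x^3 + x^2*(5*r - 3) + x*(70 - 35*r)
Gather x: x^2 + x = x^2 + x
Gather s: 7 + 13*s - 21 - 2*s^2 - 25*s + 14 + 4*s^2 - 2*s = 2*s^2 - 14*s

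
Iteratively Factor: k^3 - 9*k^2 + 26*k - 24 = (k - 2)*(k^2 - 7*k + 12) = (k - 4)*(k - 2)*(k - 3)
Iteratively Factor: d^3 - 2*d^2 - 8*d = (d)*(d^2 - 2*d - 8) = d*(d - 4)*(d + 2)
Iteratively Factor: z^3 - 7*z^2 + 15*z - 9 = (z - 1)*(z^2 - 6*z + 9) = (z - 3)*(z - 1)*(z - 3)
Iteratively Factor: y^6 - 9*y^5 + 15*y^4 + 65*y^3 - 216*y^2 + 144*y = (y - 4)*(y^5 - 5*y^4 - 5*y^3 + 45*y^2 - 36*y) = y*(y - 4)*(y^4 - 5*y^3 - 5*y^2 + 45*y - 36) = y*(y - 4)*(y - 3)*(y^3 - 2*y^2 - 11*y + 12) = y*(y - 4)*(y - 3)*(y - 1)*(y^2 - y - 12) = y*(y - 4)^2*(y - 3)*(y - 1)*(y + 3)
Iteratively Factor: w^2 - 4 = (w - 2)*(w + 2)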